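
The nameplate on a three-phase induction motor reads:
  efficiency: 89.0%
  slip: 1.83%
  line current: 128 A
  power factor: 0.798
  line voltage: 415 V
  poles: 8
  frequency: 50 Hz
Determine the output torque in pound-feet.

625 lb·ft

P_in = √3·V·I·cosφ = 1.732 × 415 × 128 × 0.798 = 73419 W
P_out = η·P_in = 0.89 × 73419 = 65343 W
n_s = 120×50/8 = 750 rpm; n = 750×(1−0.0183) = 736 rpm
ω = 2π×736/60 = 77.07 rad/s
τ = P_out/ω = 65343/77.07 = 847.8 N·m
In lb·ft: 847.8/1.356 = 625 lb·ft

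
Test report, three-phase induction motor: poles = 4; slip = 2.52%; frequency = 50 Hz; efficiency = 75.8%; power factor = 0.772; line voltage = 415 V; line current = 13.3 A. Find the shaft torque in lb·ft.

26.9 lb·ft

P_in = √3·V·I·cosφ = 1.732 × 415 × 13.3 × 0.772 = 7380 W
P_out = η·P_in = 0.758 × 7380 = 5594 W
n_s = 120×50/4 = 1500 rpm; n = 1500×(1−0.0252) = 1462 rpm
ω = 2π×1462/60 = 153.1 rad/s
τ = P_out/ω = 5594/153.1 = 36.54 N·m
In lb·ft: 36.54/1.356 = 26.9 lb·ft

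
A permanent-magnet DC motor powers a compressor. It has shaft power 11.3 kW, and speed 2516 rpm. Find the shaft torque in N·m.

42.9 N·m

ω = 2π × 2516/60 = 263.5 rad/s
τ = P/ω = 11300/263.5 = 42.9 N·m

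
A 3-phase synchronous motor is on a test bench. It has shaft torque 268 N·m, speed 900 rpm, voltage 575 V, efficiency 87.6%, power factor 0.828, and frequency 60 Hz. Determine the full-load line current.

35 A

ω = 2π×900/60 = 94.25 rad/s; P_out = τω = 268 × 94.25 = 25259 W
P_in = P_out / η = 25259 / 0.876 = 28834 W
I_L = P_in / (√3·V_L·cosφ) = 28834 / (1.732 × 575 × 0.828) = 35 A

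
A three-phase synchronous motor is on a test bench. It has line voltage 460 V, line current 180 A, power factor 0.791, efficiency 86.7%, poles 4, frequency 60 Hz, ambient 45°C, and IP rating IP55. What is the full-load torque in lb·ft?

385 lb·ft

P_in = √3·V·I·cosφ = 1.732 × 460 × 180 × 0.791 = 113437 W
P_out = η·P_in = 0.867 × 113437 = 98350 W
n = n_s = 120×60/4 = 1800 rpm (synchronous)
ω = 2π×1800/60 = 188.5 rad/s
τ = P_out/ω = 98350/188.5 = 521.8 N·m
In lb·ft: 521.8/1.356 = 385 lb·ft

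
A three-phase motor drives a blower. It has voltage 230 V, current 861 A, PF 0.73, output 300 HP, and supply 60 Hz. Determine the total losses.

P_in = √3·V·I·cosφ = 1.732×230×861×0.73 = 250381 W
P_out = 300×746 = 223800 W
Losses = P_in − P_out = 250381 − 223800 = 26581 W

26.6 kW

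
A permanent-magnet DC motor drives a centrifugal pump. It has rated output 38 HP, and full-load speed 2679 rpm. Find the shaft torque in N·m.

P_out = 38 × 746 = 28348 W
ω = 2π × 2679/60 = 280.5 rad/s
τ = P_out/ω = 28348/280.5 = 101 N·m

101 N·m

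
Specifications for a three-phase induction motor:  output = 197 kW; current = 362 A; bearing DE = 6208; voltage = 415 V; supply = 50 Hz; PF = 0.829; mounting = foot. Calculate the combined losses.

18700 W

P_in = √3·V·I·cosφ = 1.732×415×362×0.829 = 215704 W
P_out = 197000 W
Losses = P_in − P_out = 215704 − 197000 = 18704 W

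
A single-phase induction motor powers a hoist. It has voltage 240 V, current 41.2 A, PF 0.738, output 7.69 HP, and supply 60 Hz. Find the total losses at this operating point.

1560 W

P_in = V·I·cosφ = 240×41.2×0.738 = 7297 W
P_out = 7.69×746 = 5737 W
Losses = P_in − P_out = 7297 − 5737 = 1560 W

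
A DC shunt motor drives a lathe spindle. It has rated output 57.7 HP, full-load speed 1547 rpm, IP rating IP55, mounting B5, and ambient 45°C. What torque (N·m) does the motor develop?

P_out = 57.7 × 746 = 43044 W
ω = 2π × 1547/60 = 162 rad/s
τ = P_out/ω = 43044/162 = 266 N·m

266 N·m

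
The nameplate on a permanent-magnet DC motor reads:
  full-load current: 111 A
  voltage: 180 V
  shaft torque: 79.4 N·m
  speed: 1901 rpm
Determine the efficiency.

79.1 %

ω = 2π × 1901/60 = 199.1 rad/s; P_out = τω = 79.4 × 199.1 = 15809 W
P_in = V·I = 180 × 111 = 19980 W
η = P_out / P_in = 15809 / 19980 = 0.791 = 79.1%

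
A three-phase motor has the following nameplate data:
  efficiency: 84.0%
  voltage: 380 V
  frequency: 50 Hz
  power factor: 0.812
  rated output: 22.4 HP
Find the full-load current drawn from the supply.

37.2 A

P_out = 22.4 × 746 = 16710 W
P_in = P_out / η = 16710 / 0.840 = 19893 W
I_L = P_in / (√3·V_L·cosφ) = 19893 / (1.732 × 380 × 0.812) = 37.2 A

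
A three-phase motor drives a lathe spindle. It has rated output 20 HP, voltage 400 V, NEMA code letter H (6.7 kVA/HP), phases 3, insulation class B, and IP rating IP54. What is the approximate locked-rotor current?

S_LR = 6.7 × 20 = 134 kVA
I_LR = S_LR/(√3·V_L) = 134000/(1.732×400) = 193 A

193 A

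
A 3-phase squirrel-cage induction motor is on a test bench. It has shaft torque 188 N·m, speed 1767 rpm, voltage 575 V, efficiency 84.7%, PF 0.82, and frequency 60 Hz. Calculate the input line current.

50.3 A

ω = 2π×1767/60 = 185 rad/s; P_out = τω = 188 × 185 = 34780 W
P_in = P_out / η = 34780 / 0.847 = 41063 W
I_L = P_in / (√3·V_L·cosφ) = 41063 / (1.732 × 575 × 0.82) = 50.3 A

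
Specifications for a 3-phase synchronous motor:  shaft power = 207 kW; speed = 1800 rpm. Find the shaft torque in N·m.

1100 N·m

ω = 2π × 1800/60 = 188.5 rad/s
τ = P/ω = 207000/188.5 = 1100 N·m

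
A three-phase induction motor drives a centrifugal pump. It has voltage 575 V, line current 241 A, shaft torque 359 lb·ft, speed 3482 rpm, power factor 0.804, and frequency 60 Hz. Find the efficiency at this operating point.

τ = 359 lb·ft × 1.356 = 486.8 N·m
ω = 2π × 3482/60 = 364.6 rad/s; P_out = τω = 486.8 × 364.6 = 177487 W
P_in = √3·V_L·I_L·cosφ = 1.732 × 575 × 241 × 0.804 = 192970 W
η = P_out / P_in = 177487 / 192970 = 0.920 = 92.0%

92.0 %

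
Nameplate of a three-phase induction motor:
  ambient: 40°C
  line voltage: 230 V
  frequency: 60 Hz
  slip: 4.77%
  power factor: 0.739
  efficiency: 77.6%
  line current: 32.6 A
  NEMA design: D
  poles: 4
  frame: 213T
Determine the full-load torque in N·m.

P_in = √3·V·I·cosφ = 1.732 × 230 × 32.6 × 0.739 = 9597 W
P_out = η·P_in = 0.776 × 9597 = 7447 W
n_s = 120×60/4 = 1800 rpm; n = 1800×(1−0.0477) = 1714 rpm
ω = 2π×1714/60 = 179.5 rad/s
τ = P_out/ω = 7447/179.5 = 41.5 N·m

41.5 N·m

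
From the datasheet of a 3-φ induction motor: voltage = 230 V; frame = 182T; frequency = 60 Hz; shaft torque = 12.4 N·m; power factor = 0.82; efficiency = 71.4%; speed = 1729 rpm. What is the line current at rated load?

ω = 2π×1729/60 = 181.1 rad/s; P_out = τω = 12.4 × 181.1 = 2246 W
P_in = P_out / η = 2246 / 0.714 = 3146 W
I_L = P_in / (√3·V_L·cosφ) = 3146 / (1.732 × 230 × 0.82) = 9.63 A

9.63 A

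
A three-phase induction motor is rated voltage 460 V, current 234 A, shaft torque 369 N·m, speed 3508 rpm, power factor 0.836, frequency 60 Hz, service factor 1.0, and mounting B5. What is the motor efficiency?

87.0 %

ω = 2π × 3508/60 = 367.4 rad/s; P_out = τω = 369 × 367.4 = 135571 W
P_in = √3·V_L·I_L·cosφ = 1.732 × 460 × 234 × 0.836 = 155858 W
η = P_out / P_in = 135571 / 155858 = 0.870 = 87.0%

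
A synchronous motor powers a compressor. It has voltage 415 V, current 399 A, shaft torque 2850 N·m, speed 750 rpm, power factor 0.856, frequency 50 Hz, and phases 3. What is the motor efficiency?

ω = 2π × 750/60 = 78.54 rad/s; P_out = τω = 2850 × 78.54 = 223839 W
P_in = √3·V_L·I_L·cosφ = 1.732 × 415 × 399 × 0.856 = 245495 W
η = P_out / P_in = 223839 / 245495 = 0.912 = 91.2%

91.2 %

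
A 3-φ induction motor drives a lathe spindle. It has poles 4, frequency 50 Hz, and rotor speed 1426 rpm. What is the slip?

n_s = 120f/p = 120×50/4 = 1500 rpm
s = (n_s − n)/n_s = (1500 − 1426)/1500 = 0.0493

4.93 %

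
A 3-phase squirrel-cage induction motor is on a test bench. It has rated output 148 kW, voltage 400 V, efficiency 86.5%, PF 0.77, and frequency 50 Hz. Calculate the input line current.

P_out = 148 kW = 148000 W
P_in = P_out / η = 148000 / 0.865 = 171098 W
I_L = P_in / (√3·V_L·cosφ) = 171098 / (1.732 × 400 × 0.77) = 321 A

321 A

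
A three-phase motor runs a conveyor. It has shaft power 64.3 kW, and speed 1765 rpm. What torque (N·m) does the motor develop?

348 N·m

ω = 2π × 1765/60 = 184.8 rad/s
τ = P/ω = 64300/184.8 = 348 N·m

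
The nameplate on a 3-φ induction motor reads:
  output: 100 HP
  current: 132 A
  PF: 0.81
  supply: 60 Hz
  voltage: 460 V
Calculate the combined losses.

10.6 kW

P_in = √3·V·I·cosφ = 1.732×460×132×0.81 = 85185 W
P_out = 100×746 = 74600 W
Losses = P_in − P_out = 85185 − 74600 = 10585 W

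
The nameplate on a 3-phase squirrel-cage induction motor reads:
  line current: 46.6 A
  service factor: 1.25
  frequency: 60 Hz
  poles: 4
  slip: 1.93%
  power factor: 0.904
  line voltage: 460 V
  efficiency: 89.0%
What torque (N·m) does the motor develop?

P_in = √3·V·I·cosφ = 1.732 × 460 × 46.6 × 0.904 = 33563 W
P_out = η·P_in = 0.89 × 33563 = 29871 W
n_s = 120×60/4 = 1800 rpm; n = 1800×(1−0.0193) = 1765 rpm
ω = 2π×1765/60 = 184.8 rad/s
τ = P_out/ω = 29871/184.8 = 162 N·m

162 N·m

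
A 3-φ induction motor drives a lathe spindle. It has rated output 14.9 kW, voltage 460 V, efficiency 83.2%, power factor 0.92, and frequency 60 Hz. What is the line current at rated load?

P_out = 14.9 kW = 14900 W
P_in = P_out / η = 14900 / 0.832 = 17909 W
I_L = P_in / (√3·V_L·cosφ) = 17909 / (1.732 × 460 × 0.92) = 24.4 A

24.4 A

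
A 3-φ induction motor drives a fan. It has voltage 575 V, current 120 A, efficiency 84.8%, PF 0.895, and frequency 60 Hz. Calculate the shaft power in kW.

P_in = √3·V·I·cosφ = 1.732 × 575 × 120 × 0.895 = 106960 W
P_out = η·P_in = 0.848 × 106960 = 90702 W

90.7 kW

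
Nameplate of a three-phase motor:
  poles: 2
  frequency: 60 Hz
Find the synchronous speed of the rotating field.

n_s = 120f/p = 120×60/2 = 3600 rpm

3600 rpm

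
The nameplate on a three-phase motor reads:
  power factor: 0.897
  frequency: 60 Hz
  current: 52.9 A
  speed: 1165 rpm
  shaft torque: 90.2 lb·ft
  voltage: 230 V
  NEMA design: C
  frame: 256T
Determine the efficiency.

τ = 90.2 lb·ft × 1.356 = 122.3 N·m
ω = 2π × 1165/60 = 122 rad/s; P_out = τω = 122.3 × 122 = 14921 W
P_in = √3·V_L·I_L·cosφ = 1.732 × 230 × 52.9 × 0.897 = 18903 W
η = P_out / P_in = 14921 / 18903 = 0.789 = 78.9%

78.9 %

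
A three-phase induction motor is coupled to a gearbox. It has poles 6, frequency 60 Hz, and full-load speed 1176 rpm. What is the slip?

n_s = 120f/p = 120×60/6 = 1200 rpm
s = (n_s − n)/n_s = (1200 − 1176)/1200 = 0.0200

2.00 %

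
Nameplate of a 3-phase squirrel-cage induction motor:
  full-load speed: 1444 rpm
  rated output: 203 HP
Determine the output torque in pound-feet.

P_out = 203 × 746 = 151438 W
ω = 2π × 1444/60 = 151.2 rad/s
τ = P_out/ω = 151438/151.2 = 1002 N·m
In lb·ft: 1002/1.356 = 739 lb·ft

739 lb·ft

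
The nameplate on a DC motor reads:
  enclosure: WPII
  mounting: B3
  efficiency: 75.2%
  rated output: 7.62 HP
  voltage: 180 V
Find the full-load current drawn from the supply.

P_out = 7.62 × 746 = 5685 W
P_in = P_out / η = 5685 / 0.752 = 7560 W
I = P_in / V = 7560 / 180 = 42 A

42 A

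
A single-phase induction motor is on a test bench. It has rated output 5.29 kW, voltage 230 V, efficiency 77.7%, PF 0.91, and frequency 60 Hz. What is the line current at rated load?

P_out = 5.29 kW = 5290 W
P_in = P_out / η = 5290 / 0.777 = 6808 W
I = P_in / (V·cosφ) = 6808 / (230 × 0.91) = 32.5 A

32.5 A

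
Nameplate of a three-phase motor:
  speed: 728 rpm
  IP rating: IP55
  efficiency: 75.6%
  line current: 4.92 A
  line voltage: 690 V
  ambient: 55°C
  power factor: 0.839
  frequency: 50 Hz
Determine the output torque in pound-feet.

P_in = √3·V·I·cosφ = 1.732 × 690 × 4.92 × 0.839 = 4933 W
P_out = η·P_in = 0.756 × 4933 = 3729 W
n = 728 rpm
ω = 2π×728/60 = 76.24 rad/s
τ = P_out/ω = 3729/76.24 = 48.91 N·m
In lb·ft: 48.91/1.356 = 36.1 lb·ft

36.1 lb·ft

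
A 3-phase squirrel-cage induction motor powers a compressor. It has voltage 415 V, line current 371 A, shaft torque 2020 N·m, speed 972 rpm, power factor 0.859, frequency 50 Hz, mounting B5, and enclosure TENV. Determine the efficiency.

ω = 2π × 972/60 = 101.8 rad/s; P_out = τω = 2020 × 101.8 = 205636 W
P_in = √3·V_L·I_L·cosφ = 1.732 × 415 × 371 × 0.859 = 229067 W
η = P_out / P_in = 205636 / 229067 = 0.898 = 89.8%

89.8 %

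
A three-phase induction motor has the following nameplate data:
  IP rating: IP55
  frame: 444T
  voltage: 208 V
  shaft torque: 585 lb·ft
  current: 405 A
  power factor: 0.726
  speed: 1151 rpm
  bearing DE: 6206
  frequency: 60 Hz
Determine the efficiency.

τ = 585 lb·ft × 1.356 = 793.3 N·m
ω = 2π × 1151/60 = 120.5 rad/s; P_out = τω = 793.3 × 120.5 = 95593 W
P_in = √3·V_L·I_L·cosφ = 1.732 × 208 × 405 × 0.726 = 105926 W
η = P_out / P_in = 95593 / 105926 = 0.902 = 90.2%

90.2 %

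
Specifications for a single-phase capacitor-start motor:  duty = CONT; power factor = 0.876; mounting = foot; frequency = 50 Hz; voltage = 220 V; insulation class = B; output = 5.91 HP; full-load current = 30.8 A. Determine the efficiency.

74.3 %

P_out = 5.91 × 746 = 4409 W
P_in = V·I·cosφ = 220 × 30.8 × 0.876 = 5936 W
η = P_out / P_in = 4409 / 5936 = 0.743 = 74.3%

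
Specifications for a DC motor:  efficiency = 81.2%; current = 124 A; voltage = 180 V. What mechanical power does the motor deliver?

P_in = V·I = 180 × 124 = 22320 W
P_out = η·P_in = 0.812 × 22320 = 18124 W

18.1 kW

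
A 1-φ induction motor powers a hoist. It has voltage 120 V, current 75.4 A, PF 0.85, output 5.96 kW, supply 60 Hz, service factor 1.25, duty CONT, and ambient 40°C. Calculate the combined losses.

1730 W

P_in = V·I·cosφ = 120×75.4×0.85 = 7691 W
P_out = 5960 W
Losses = P_in − P_out = 7691 − 5960 = 1731 W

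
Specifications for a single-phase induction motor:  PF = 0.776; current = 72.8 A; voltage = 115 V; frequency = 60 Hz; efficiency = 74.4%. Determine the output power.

4.83 kW

P_in = V·I·cosφ = 115 × 72.8 × 0.776 = 6497 W
P_out = η·P_in = 0.744 × 6497 = 4834 W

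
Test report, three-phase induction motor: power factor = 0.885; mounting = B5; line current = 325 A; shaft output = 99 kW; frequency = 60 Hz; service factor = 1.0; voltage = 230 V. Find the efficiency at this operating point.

86.4 %

P_out = 99 kW = 99000 W
P_in = √3·V_L·I_L·cosφ = 1.732 × 230 × 325 × 0.885 = 114578 W
η = P_out / P_in = 99000 / 114578 = 0.864 = 86.4%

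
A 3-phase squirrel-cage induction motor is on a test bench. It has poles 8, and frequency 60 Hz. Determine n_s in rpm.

900 rpm

n_s = 120f/p = 120×60/8 = 900 rpm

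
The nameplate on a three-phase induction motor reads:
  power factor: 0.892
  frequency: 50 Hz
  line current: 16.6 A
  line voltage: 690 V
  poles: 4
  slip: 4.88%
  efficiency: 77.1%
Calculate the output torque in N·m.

91.3 N·m

P_in = √3·V·I·cosφ = 1.732 × 690 × 16.6 × 0.892 = 17696 W
P_out = η·P_in = 0.771 × 17696 = 13644 W
n_s = 120×50/4 = 1500 rpm; n = 1500×(1−0.0488) = 1427 rpm
ω = 2π×1427/60 = 149.4 rad/s
τ = P_out/ω = 13644/149.4 = 91.3 N·m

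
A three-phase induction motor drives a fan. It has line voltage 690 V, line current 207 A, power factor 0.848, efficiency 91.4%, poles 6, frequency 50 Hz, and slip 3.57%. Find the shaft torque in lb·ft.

P_in = √3·V·I·cosφ = 1.732 × 690 × 207 × 0.848 = 209780 W
P_out = η·P_in = 0.914 × 209780 = 191739 W
n_s = 120×50/6 = 1000 rpm; n = 1000×(1−0.0357) = 964 rpm
ω = 2π×964/60 = 100.9 rad/s
τ = P_out/ω = 191739/100.9 = 1900 N·m
In lb·ft: 1900/1.356 = 1400 lb·ft

1400 lb·ft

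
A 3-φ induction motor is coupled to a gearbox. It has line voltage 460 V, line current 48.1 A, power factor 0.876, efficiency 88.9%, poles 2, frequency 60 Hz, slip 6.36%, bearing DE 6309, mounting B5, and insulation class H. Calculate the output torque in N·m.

84.5 N·m

P_in = √3·V·I·cosφ = 1.732 × 460 × 48.1 × 0.876 = 33570 W
P_out = η·P_in = 0.889 × 33570 = 29844 W
n_s = 120×60/2 = 3600 rpm; n = 3600×(1−0.0636) = 3371 rpm
ω = 2π×3371/60 = 353 rad/s
τ = P_out/ω = 29844/353 = 84.5 N·m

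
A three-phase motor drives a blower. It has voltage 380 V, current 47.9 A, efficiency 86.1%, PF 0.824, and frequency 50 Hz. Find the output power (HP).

P_in = √3·V·I·cosφ = 1.732 × 380 × 47.9 × 0.824 = 25977 W
P_out = η·P_in = 0.861 × 25977 = 22366 W
= 22366/746 = 30 HP

30 HP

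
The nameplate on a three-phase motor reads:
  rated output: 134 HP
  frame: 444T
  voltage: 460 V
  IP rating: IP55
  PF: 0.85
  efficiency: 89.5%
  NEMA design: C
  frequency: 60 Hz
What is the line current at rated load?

165 A

P_out = 134 × 746 = 99964 W
P_in = P_out / η = 99964 / 0.895 = 111692 W
I_L = P_in / (√3·V_L·cosφ) = 111692 / (1.732 × 460 × 0.85) = 165 A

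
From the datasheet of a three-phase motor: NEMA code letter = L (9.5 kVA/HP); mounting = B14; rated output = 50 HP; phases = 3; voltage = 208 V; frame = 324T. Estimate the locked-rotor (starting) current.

S_LR = 9.5 × 50 = 475 kVA
I_LR = S_LR/(√3·V_L) = 475000/(1.732×208) = 1320 A

1320 A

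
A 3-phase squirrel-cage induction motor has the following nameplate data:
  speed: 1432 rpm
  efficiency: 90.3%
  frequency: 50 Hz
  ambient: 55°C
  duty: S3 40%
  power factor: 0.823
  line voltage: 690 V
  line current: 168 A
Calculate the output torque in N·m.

P_in = √3·V·I·cosφ = 1.732 × 690 × 168 × 0.823 = 165237 W
P_out = η·P_in = 0.903 × 165237 = 149209 W
n = 1432 rpm
ω = 2π×1432/60 = 150 rad/s
τ = P_out/ω = 149209/150 = 995 N·m

995 N·m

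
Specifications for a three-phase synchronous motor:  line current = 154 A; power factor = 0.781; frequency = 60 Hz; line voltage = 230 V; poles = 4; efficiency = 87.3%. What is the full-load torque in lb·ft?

P_in = √3·V·I·cosφ = 1.732 × 230 × 154 × 0.781 = 47912 W
P_out = η·P_in = 0.873 × 47912 = 41827 W
n = n_s = 120×60/4 = 1800 rpm (synchronous)
ω = 2π×1800/60 = 188.5 rad/s
τ = P_out/ω = 41827/188.5 = 221.9 N·m
In lb·ft: 221.9/1.356 = 164 lb·ft

164 lb·ft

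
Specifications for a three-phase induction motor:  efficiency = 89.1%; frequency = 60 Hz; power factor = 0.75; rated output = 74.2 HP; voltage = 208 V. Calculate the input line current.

P_out = 74.2 × 746 = 55353 W
P_in = P_out / η = 55353 / 0.891 = 62125 W
I_L = P_in / (√3·V_L·cosφ) = 62125 / (1.732 × 208 × 0.75) = 230 A

230 A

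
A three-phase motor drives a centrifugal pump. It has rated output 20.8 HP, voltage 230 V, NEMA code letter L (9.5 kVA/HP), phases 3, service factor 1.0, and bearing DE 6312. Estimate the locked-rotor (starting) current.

S_LR = 9.5 × 20.8 = 197.6 kVA
I_LR = S_LR/(√3·V_L) = 197600/(1.732×230) = 496 A

496 A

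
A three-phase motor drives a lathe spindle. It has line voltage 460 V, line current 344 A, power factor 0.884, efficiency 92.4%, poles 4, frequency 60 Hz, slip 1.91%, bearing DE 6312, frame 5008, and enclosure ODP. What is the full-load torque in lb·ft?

P_in = √3·V·I·cosφ = 1.732 × 460 × 344 × 0.884 = 242279 W
P_out = η·P_in = 0.924 × 242279 = 223866 W
n_s = 120×60/4 = 1800 rpm; n = 1800×(1−0.0191) = 1766 rpm
ω = 2π×1766/60 = 184.9 rad/s
τ = P_out/ω = 223866/184.9 = 1211 N·m
In lb·ft: 1211/1.356 = 893 lb·ft

893 lb·ft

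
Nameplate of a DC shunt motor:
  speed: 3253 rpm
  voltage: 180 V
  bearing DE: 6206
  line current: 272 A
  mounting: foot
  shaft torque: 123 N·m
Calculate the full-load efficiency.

ω = 2π × 3253/60 = 340.7 rad/s; P_out = τω = 123 × 340.7 = 41906 W
P_in = V·I = 180 × 272 = 48960 W
η = P_out / P_in = 41906 / 48960 = 0.856 = 85.6%

85.6 %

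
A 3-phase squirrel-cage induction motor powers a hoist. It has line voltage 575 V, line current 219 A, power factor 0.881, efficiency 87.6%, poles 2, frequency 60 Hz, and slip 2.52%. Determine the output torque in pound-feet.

338 lb·ft

P_in = √3·V·I·cosφ = 1.732 × 575 × 219 × 0.881 = 192148 W
P_out = η·P_in = 0.876 × 192148 = 168322 W
n_s = 120×60/2 = 3600 rpm; n = 3600×(1−0.0252) = 3509 rpm
ω = 2π×3509/60 = 367.5 rad/s
τ = P_out/ω = 168322/367.5 = 458 N·m
In lb·ft: 458/1.356 = 338 lb·ft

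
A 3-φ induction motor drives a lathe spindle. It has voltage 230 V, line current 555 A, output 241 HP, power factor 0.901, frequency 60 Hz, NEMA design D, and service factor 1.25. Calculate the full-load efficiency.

P_out = 241 × 746 = 179786 W
P_in = √3·V_L·I_L·cosφ = 1.732 × 230 × 555 × 0.901 = 199202 W
η = P_out / P_in = 179786 / 199202 = 0.903 = 90.3%

90.3 %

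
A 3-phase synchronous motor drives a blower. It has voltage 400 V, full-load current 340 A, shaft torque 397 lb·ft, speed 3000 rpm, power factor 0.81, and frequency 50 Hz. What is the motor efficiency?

88.6 %

τ = 397 lb·ft × 1.356 = 538.3 N·m
ω = 2π × 3000/60 = 314.2 rad/s; P_out = τω = 538.3 × 314.2 = 169134 W
P_in = √3·V_L·I_L·cosφ = 1.732 × 400 × 340 × 0.81 = 190797 W
η = P_out / P_in = 169134 / 190797 = 0.886 = 88.6%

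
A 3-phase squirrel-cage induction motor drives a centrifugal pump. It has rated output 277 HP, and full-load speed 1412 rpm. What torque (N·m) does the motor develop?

1400 N·m

P_out = 277 × 746 = 206642 W
ω = 2π × 1412/60 = 147.9 rad/s
τ = P_out/ω = 206642/147.9 = 1400 N·m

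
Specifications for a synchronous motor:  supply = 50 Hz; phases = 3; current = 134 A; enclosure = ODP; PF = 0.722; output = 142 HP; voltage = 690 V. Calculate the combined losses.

P_in = √3·V·I·cosφ = 1.732×690×134×0.722 = 115622 W
P_out = 142×746 = 105932 W
Losses = P_in − P_out = 115622 − 105932 = 9690 W

9.69 kW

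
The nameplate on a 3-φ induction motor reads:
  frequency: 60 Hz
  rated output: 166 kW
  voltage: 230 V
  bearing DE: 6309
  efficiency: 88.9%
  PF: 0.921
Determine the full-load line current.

509 A

P_out = 166 kW = 166000 W
P_in = P_out / η = 166000 / 0.889 = 186727 W
I_L = P_in / (√3·V_L·cosφ) = 186727 / (1.732 × 230 × 0.921) = 509 A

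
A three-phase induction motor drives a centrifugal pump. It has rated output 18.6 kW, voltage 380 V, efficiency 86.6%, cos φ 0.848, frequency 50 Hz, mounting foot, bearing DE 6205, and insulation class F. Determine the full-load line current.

38.5 A

P_out = 18.6 kW = 18600 W
P_in = P_out / η = 18600 / 0.866 = 21478 W
I_L = P_in / (√3·V_L·cosφ) = 21478 / (1.732 × 380 × 0.848) = 38.5 A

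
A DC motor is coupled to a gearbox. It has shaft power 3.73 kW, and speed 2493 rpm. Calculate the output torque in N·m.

14.3 N·m

ω = 2π × 2493/60 = 261.1 rad/s
τ = P/ω = 3730/261.1 = 14.3 N·m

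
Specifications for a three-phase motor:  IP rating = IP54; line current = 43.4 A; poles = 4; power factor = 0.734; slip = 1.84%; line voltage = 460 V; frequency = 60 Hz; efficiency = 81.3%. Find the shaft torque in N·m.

112 N·m

P_in = √3·V·I·cosφ = 1.732 × 460 × 43.4 × 0.734 = 25380 W
P_out = η·P_in = 0.813 × 25380 = 20634 W
n_s = 120×60/4 = 1800 rpm; n = 1800×(1−0.0184) = 1767 rpm
ω = 2π×1767/60 = 185 rad/s
τ = P_out/ω = 20634/185 = 112 N·m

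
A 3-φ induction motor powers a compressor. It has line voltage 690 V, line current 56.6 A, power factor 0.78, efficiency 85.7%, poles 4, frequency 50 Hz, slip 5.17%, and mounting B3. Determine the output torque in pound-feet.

224 lb·ft

P_in = √3·V·I·cosφ = 1.732 × 690 × 56.6 × 0.78 = 52760 W
P_out = η·P_in = 0.857 × 52760 = 45215 W
n_s = 120×50/4 = 1500 rpm; n = 1500×(1−0.0517) = 1422 rpm
ω = 2π×1422/60 = 148.9 rad/s
τ = P_out/ω = 45215/148.9 = 303.7 N·m
In lb·ft: 303.7/1.356 = 224 lb·ft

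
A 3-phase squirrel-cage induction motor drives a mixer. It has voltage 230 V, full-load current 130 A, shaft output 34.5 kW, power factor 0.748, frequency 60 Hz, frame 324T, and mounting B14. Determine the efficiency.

89.1 %

P_out = 34.5 kW = 34500 W
P_in = √3·V_L·I_L·cosφ = 1.732 × 230 × 130 × 0.748 = 38737 W
η = P_out / P_in = 34500 / 38737 = 0.891 = 89.1%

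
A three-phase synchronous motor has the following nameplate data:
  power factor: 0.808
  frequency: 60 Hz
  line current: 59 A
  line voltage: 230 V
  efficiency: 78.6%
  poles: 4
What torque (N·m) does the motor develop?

79.2 N·m

P_in = √3·V·I·cosφ = 1.732 × 230 × 59 × 0.808 = 18991 W
P_out = η·P_in = 0.786 × 18991 = 14927 W
n = n_s = 120×60/4 = 1800 rpm (synchronous)
ω = 2π×1800/60 = 188.5 rad/s
τ = P_out/ω = 14927/188.5 = 79.2 N·m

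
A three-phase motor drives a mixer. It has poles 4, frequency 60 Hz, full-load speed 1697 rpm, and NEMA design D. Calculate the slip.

n_s = 120f/p = 120×60/4 = 1800 rpm
s = (n_s − n)/n_s = (1800 − 1697)/1800 = 0.0572

5.72 %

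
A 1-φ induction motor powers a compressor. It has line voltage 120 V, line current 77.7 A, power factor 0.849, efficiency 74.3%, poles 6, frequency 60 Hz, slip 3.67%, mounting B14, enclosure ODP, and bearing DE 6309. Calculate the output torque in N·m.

48.6 N·m

P_in = V·I·cosφ = 120 × 77.7 × 0.849 = 7916 W
P_out = η·P_in = 0.743 × 7916 = 5882 W
n_s = 120×60/6 = 1200 rpm; n = 1200×(1−0.0367) = 1156 rpm
ω = 2π×1156/60 = 121.1 rad/s
τ = P_out/ω = 5882/121.1 = 48.6 N·m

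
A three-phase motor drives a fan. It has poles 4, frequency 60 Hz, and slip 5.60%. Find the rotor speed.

1699 rpm

n_s = 120f/p = 120×60/4 = 1800 rpm
n = n_s(1 − s) = 1800 × (1 − 0.056) = 1699 rpm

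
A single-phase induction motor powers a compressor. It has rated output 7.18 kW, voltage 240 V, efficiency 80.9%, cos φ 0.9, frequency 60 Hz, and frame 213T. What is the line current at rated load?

P_out = 7.18 kW = 7180 W
P_in = P_out / η = 7180 / 0.809 = 8875 W
I = P_in / (V·cosφ) = 8875 / (240 × 0.9) = 41.1 A

41.1 A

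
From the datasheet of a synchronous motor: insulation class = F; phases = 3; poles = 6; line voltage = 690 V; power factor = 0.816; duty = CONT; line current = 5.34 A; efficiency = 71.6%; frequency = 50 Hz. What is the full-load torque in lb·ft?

P_in = √3·V·I·cosφ = 1.732 × 690 × 5.34 × 0.816 = 5207 W
P_out = η·P_in = 0.716 × 5207 = 3728 W
n = n_s = 120×50/6 = 1000 rpm (synchronous)
ω = 2π×1000/60 = 104.7 rad/s
τ = P_out/ω = 3728/104.7 = 35.61 N·m
In lb·ft: 35.61/1.356 = 26.3 lb·ft

26.3 lb·ft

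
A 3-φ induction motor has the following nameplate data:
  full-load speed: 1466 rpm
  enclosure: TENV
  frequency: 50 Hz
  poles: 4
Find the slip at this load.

n_s = 120f/p = 120×50/4 = 1500 rpm
s = (n_s − n)/n_s = (1500 − 1466)/1500 = 0.0227

2.3 %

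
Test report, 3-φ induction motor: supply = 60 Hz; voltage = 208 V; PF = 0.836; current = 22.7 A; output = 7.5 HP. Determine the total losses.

1240 W

P_in = √3·V·I·cosφ = 1.732×208×22.7×0.836 = 6837 W
P_out = 7.5×746 = 5595 W
Losses = P_in − P_out = 6837 − 5595 = 1242 W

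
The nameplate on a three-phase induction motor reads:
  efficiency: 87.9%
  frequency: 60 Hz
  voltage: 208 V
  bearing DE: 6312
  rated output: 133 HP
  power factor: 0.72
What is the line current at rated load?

P_out = 133 × 746 = 99218 W
P_in = P_out / η = 99218 / 0.879 = 112876 W
I_L = P_in / (√3·V_L·cosφ) = 112876 / (1.732 × 208 × 0.72) = 435 A

435 A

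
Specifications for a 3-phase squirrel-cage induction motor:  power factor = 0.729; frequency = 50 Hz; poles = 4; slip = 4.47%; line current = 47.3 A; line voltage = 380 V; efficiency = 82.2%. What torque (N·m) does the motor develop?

P_in = √3·V·I·cosφ = 1.732 × 380 × 47.3 × 0.729 = 22694 W
P_out = η·P_in = 0.822 × 22694 = 18654 W
n_s = 120×50/4 = 1500 rpm; n = 1500×(1−0.0447) = 1433 rpm
ω = 2π×1433/60 = 150.1 rad/s
τ = P_out/ω = 18654/150.1 = 124 N·m

124 N·m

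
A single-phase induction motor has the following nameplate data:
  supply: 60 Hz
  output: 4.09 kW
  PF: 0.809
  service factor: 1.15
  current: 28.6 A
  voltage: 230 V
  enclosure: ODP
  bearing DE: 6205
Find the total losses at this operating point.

1.23 kW

P_in = V·I·cosφ = 230×28.6×0.809 = 5322 W
P_out = 4090 W
Losses = P_in − P_out = 5322 − 4090 = 1232 W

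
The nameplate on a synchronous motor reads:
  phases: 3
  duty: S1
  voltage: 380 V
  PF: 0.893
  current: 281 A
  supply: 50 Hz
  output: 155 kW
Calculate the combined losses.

10200 W

P_in = √3·V·I·cosφ = 1.732×380×281×0.893 = 165154 W
P_out = 155000 W
Losses = P_in − P_out = 165154 − 155000 = 10154 W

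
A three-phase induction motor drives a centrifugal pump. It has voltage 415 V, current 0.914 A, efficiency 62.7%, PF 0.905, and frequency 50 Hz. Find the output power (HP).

0.5 HP

P_in = √3·V·I·cosφ = 1.732 × 415 × 0.914 × 0.905 = 595 W
P_out = η·P_in = 0.627 × 595 = 373 W
= 373/746 = 0.5 HP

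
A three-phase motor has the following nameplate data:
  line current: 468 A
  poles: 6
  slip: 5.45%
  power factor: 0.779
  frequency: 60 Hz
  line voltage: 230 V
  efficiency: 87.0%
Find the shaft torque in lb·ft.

784 lb·ft

P_in = √3·V·I·cosφ = 1.732 × 230 × 468 × 0.779 = 145231 W
P_out = η·P_in = 0.87 × 145231 = 126351 W
n_s = 120×60/6 = 1200 rpm; n = 1200×(1−0.0545) = 1135 rpm
ω = 2π×1135/60 = 118.9 rad/s
τ = P_out/ω = 126351/118.9 = 1063 N·m
In lb·ft: 1063/1.356 = 784 lb·ft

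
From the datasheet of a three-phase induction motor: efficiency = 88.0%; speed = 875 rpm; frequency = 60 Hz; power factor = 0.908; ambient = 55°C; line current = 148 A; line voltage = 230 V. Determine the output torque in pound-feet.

P_in = √3·V·I·cosφ = 1.732 × 230 × 148 × 0.908 = 53533 W
P_out = η·P_in = 0.88 × 53533 = 47109 W
n = 875 rpm
ω = 2π×875/60 = 91.63 rad/s
τ = P_out/ω = 47109/91.63 = 514.1 N·m
In lb·ft: 514.1/1.356 = 379 lb·ft

379 lb·ft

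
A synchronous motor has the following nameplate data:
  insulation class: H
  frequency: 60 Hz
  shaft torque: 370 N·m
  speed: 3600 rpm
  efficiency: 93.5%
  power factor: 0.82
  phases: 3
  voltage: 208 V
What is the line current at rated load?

ω = 2π×3600/60 = 377 rad/s; P_out = τω = 370 × 377 = 139490 W
P_in = P_out / η = 139490 / 0.935 = 149187 W
I_L = P_in / (√3·V_L·cosφ) = 149187 / (1.732 × 208 × 0.82) = 505 A

505 A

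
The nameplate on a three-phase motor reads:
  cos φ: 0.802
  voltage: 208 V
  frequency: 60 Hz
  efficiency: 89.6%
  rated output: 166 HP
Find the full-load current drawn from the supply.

P_out = 166 × 746 = 123836 W
P_in = P_out / η = 123836 / 0.896 = 138210 W
I_L = P_in / (√3·V_L·cosφ) = 138210 / (1.732 × 208 × 0.802) = 478 A

478 A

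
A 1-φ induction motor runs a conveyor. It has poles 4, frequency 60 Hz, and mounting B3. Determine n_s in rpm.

n_s = 120f/p = 120×60/4 = 1800 rpm

1800 rpm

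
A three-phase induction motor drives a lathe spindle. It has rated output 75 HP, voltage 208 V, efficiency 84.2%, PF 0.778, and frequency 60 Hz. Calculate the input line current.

237 A

P_out = 75 × 746 = 55950 W
P_in = P_out / η = 55950 / 0.842 = 66449 W
I_L = P_in / (√3·V_L·cosφ) = 66449 / (1.732 × 208 × 0.778) = 237 A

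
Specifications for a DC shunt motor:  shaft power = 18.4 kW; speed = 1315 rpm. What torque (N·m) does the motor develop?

134 N·m

ω = 2π × 1315/60 = 137.7 rad/s
τ = P/ω = 18400/137.7 = 134 N·m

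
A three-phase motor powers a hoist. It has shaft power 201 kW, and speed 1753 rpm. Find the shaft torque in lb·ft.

ω = 2π × 1753/60 = 183.6 rad/s
τ = P/ω = 201000/183.6 = 1095 N·m
In lb·ft: 1095/1.356 = 808 lb·ft

808 lb·ft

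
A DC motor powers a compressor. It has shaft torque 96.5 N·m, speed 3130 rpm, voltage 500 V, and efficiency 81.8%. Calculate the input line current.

ω = 2π×3130/60 = 327.8 rad/s; P_out = τω = 96.5 × 327.8 = 31633 W
P_in = P_out / η = 31633 / 0.818 = 38671 W
I = P_in / V = 38671 / 500 = 77.3 A

77.3 A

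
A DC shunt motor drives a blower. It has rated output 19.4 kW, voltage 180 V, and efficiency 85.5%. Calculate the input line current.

126 A

P_out = 19.4 kW = 19400 W
P_in = P_out / η = 19400 / 0.855 = 22690 W
I = P_in / V = 22690 / 180 = 126 A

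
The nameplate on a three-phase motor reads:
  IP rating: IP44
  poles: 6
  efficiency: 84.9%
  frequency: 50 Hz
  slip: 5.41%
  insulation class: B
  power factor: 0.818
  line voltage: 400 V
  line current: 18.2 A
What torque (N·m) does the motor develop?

88.4 N·m

P_in = √3·V·I·cosφ = 1.732 × 400 × 18.2 × 0.818 = 10314 W
P_out = η·P_in = 0.849 × 10314 = 8757 W
n_s = 120×50/6 = 1000 rpm; n = 1000×(1−0.0541) = 946 rpm
ω = 2π×946/60 = 99.06 rad/s
τ = P_out/ω = 8757/99.06 = 88.4 N·m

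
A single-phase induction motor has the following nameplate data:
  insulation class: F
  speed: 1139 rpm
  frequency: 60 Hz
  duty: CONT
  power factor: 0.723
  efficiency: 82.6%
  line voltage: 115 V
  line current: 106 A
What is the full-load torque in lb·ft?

45 lb·ft

P_in = V·I·cosφ = 115 × 106 × 0.723 = 8813 W
P_out = η·P_in = 0.826 × 8813 = 7280 W
n = 1139 rpm
ω = 2π×1139/60 = 119.3 rad/s
τ = P_out/ω = 7280/119.3 = 61.02 N·m
In lb·ft: 61.02/1.356 = 45 lb·ft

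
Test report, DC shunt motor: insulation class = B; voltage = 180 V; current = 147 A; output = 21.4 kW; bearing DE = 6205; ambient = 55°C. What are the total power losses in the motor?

5.06 kW

P_in = V·I = 180×147 = 26460 W
P_out = 21400 W
Losses = P_in − P_out = 26460 − 21400 = 5060 W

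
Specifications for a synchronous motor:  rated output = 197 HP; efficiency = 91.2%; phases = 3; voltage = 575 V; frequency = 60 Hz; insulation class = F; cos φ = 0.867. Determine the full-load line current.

187 A

P_out = 197 × 746 = 146962 W
P_in = P_out / η = 146962 / 0.912 = 161143 W
I_L = P_in / (√3·V_L·cosφ) = 161143 / (1.732 × 575 × 0.867) = 187 A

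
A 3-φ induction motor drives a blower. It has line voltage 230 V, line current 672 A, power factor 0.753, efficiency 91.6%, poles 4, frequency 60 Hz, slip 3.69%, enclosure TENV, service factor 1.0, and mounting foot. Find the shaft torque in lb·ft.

750 lb·ft

P_in = √3·V·I·cosφ = 1.732 × 230 × 672 × 0.753 = 201577 W
P_out = η·P_in = 0.916 × 201577 = 184645 W
n_s = 120×60/4 = 1800 rpm; n = 1800×(1−0.0369) = 1734 rpm
ω = 2π×1734/60 = 181.6 rad/s
τ = P_out/ω = 184645/181.6 = 1017 N·m
In lb·ft: 1017/1.356 = 750 lb·ft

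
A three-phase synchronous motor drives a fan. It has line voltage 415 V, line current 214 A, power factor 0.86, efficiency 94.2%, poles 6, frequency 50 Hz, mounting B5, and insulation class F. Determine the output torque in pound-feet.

P_in = √3·V·I·cosφ = 1.732 × 415 × 214 × 0.86 = 132284 W
P_out = η·P_in = 0.942 × 132284 = 124612 W
n = n_s = 120×50/6 = 1000 rpm (synchronous)
ω = 2π×1000/60 = 104.7 rad/s
τ = P_out/ω = 124612/104.7 = 1190 N·m
In lb·ft: 1190/1.356 = 878 lb·ft

878 lb·ft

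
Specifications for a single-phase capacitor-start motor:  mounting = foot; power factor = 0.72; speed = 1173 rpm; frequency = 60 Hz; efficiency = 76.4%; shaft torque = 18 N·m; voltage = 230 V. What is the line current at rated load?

17.5 A

ω = 2π×1173/60 = 122.8 rad/s; P_out = τω = 18 × 122.8 = 2210 W
P_in = P_out / η = 2210 / 0.764 = 2893 W
I = P_in / (V·cosφ) = 2893 / (230 × 0.72) = 17.5 A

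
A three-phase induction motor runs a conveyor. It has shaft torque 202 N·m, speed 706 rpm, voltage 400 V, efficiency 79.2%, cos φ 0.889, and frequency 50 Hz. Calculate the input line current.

ω = 2π×706/60 = 73.93 rad/s; P_out = τω = 202 × 73.93 = 14934 W
P_in = P_out / η = 14934 / 0.792 = 18856 W
I_L = P_in / (√3·V_L·cosφ) = 18856 / (1.732 × 400 × 0.889) = 30.6 A

30.6 A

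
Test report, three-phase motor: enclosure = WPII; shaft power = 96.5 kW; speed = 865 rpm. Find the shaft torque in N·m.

1070 N·m

ω = 2π × 865/60 = 90.58 rad/s
τ = P/ω = 96500/90.58 = 1070 N·m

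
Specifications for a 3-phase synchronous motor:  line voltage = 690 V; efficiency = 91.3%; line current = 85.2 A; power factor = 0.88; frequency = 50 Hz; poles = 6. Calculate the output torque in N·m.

P_in = √3·V·I·cosφ = 1.732 × 690 × 85.2 × 0.88 = 89602 W
P_out = η·P_in = 0.913 × 89602 = 81807 W
n = n_s = 120×50/6 = 1000 rpm (synchronous)
ω = 2π×1000/60 = 104.7 rad/s
τ = P_out/ω = 81807/104.7 = 781 N·m

781 N·m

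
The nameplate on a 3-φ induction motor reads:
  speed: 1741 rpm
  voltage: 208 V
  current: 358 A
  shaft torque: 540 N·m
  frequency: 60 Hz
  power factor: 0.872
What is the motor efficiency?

ω = 2π × 1741/60 = 182.3 rad/s; P_out = τω = 540 × 182.3 = 98442 W
P_in = √3·V_L·I_L·cosφ = 1.732 × 208 × 358 × 0.872 = 112463 W
η = P_out / P_in = 98442 / 112463 = 0.875 = 87.5%

87.5 %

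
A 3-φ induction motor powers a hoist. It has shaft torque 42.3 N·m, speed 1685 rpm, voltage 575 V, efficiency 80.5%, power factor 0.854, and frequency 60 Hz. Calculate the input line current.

10.9 A

ω = 2π×1685/60 = 176.5 rad/s; P_out = τω = 42.3 × 176.5 = 7466 W
P_in = P_out / η = 7466 / 0.805 = 9275 W
I_L = P_in / (√3·V_L·cosφ) = 9275 / (1.732 × 575 × 0.854) = 10.9 A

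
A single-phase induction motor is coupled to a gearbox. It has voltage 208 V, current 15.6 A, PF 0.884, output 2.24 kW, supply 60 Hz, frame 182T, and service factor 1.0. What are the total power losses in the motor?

P_in = V·I·cosφ = 208×15.6×0.884 = 2868 W
P_out = 2240 W
Losses = P_in − P_out = 2868 − 2240 = 628 W

628 W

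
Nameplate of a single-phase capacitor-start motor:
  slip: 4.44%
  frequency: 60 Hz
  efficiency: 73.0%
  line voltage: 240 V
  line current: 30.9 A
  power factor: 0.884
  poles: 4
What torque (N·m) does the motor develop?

26.6 N·m

P_in = V·I·cosφ = 240 × 30.9 × 0.884 = 6556 W
P_out = η·P_in = 0.73 × 6556 = 4786 W
n_s = 120×60/4 = 1800 rpm; n = 1800×(1−0.0444) = 1720 rpm
ω = 2π×1720/60 = 180.1 rad/s
τ = P_out/ω = 4786/180.1 = 26.6 N·m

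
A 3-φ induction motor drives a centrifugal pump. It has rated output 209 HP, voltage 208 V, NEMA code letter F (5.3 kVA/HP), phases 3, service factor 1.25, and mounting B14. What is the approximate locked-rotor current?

S_LR = 5.3 × 209 = 1107.7 kVA
I_LR = S_LR/(√3·V_L) = 1107700/(1.732×208) = 3070 A

3070 A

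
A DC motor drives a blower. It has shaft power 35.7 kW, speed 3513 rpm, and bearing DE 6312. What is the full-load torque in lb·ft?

71.6 lb·ft

ω = 2π × 3513/60 = 367.9 rad/s
τ = P/ω = 35700/367.9 = 97.04 N·m
In lb·ft: 97.04/1.356 = 71.6 lb·ft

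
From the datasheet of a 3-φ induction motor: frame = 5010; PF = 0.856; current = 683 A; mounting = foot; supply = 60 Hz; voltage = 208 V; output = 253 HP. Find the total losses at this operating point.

P_in = √3·V·I·cosφ = 1.732×208×683×0.856 = 210623 W
P_out = 253×746 = 188738 W
Losses = P_in − P_out = 210623 − 188738 = 21885 W

21.9 kW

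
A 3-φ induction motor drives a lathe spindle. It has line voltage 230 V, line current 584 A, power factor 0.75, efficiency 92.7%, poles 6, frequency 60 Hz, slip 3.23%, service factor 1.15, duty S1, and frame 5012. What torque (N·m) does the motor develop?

P_in = √3·V·I·cosφ = 1.732 × 230 × 584 × 0.75 = 174482 W
P_out = η·P_in = 0.927 × 174482 = 161745 W
n_s = 120×60/6 = 1200 rpm; n = 1200×(1−0.0323) = 1161 rpm
ω = 2π×1161/60 = 121.6 rad/s
τ = P_out/ω = 161745/121.6 = 1330 N·m

1330 N·m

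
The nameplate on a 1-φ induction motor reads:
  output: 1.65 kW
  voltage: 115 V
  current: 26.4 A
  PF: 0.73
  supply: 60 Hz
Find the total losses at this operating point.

566 W

P_in = V·I·cosφ = 115×26.4×0.73 = 2216 W
P_out = 1650 W
Losses = P_in − P_out = 2216 − 1650 = 566 W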